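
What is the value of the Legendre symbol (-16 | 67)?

First reduce: -16 ≡ 51 (mod 67).
Reciprocity: 51 ≡ 3 and 67 ≡ 3 (mod 4), so (51/67) = −(67/51).
Reduce top mod 51: now compute (16/51).
Pull out 2^4: since 51 ≡ 3 (mod 8), (2/51) = -1, so (2/51)^4 = +1.
Reached (1/51) = 1. Collecting the sign flips along the way, the symbol is -1.

-1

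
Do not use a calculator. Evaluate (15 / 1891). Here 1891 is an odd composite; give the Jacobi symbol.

-1

Reciprocity: 15 ≡ 3 and 1891 ≡ 3 (mod 4), so (15/1891) = −(1891/15).
Reduce top mod 15: now compute (1/15).
Reached (1/15) = 1. Collecting the sign flips along the way, the symbol is -1.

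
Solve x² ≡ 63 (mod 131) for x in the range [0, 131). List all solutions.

60, 71

Since 131 ≡ 3 (mod 4), a square root of 63 is 63^((131+1)/4) = 63^33 mod 131.
Repeated squaring: 63^2≡39, 63^4≡80, 63^8≡112, 63^16≡99, 63^32≡107 (mod 131).
63^33 = 63^(32+1) ≡ 60 (mod 131).
Check: 60² = 3600 ≡ 63 (mod 131). The two roots are 60 and 71.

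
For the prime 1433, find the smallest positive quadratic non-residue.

(2/1433) = +1, so 2 is a residue.
(3/1433) = −1, so 3 is the smallest positive non-residue mod 1433.

3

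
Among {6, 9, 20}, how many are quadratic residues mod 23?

2

(6/23) = +1 → QR.
(9/23) = +1 → QR.
(20/23) = -1 → non-residue.
Total quadratic residues among the 3: 2.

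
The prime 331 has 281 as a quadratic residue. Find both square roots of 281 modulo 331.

44, 287

Since 331 ≡ 3 (mod 4), a square root of 281 is 281^((331+1)/4) = 281^83 mod 331.
Repeated squaring: 281^2≡183, 281^4≡58, 281^8≡54, 281^16≡268, 281^32≡328, 281^64≡9 (mod 331).
281^83 = 281^(64+16+2+1) ≡ 287 (mod 331).
Check: 287² = 82369 ≡ 281 (mod 331). The two roots are 44 and 287.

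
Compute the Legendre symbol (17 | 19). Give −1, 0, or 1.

Euler's criterion: (17/19) ≡ 17^9 (mod 19).
17^2 ≡ 4 (mod 19)
17^4 ≡ 16 (mod 19)
17^8 ≡ 9 (mod 19)
17^9 = 17^(8+1) ≡ 1 (mod 19).
Result is 1, so (17/19) = 1.

1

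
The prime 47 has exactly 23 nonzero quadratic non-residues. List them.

Square k = 1,…,23 (k and 47−k give the same square):
1²=1, 2²=4, 3²=9, 4²=16, 5²=25, 6²=36, 7²≡2, 8²≡17, 9²≡34, 10²≡6, 11²≡27, 12²≡3, 13²≡28, 14²≡8, 15²≡37, 16²≡21, 17²≡7, 18²≡42, 19²≡32, 20²≡24, 21²≡18, 22²≡14, 23²≡12 (mod 47).
The residues are {1, 2, 3, 4, 6, 7, 8, 9, 12, 14, 16, 17, 18, 21, 24, 25, 27, 28, 32, 34, 36, 37, 42}; the non-residues are the remaining 23 nonzero classes.

5, 10, 11, 13, 15, 19, 20, 22, 23, 26, 29, 30, 31, 33, 35, 38, 39, 40, 41, 43, 44, 45, 46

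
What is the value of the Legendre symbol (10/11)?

-1

Pull out 2: since 11 ≡ 3 (mod 8), (2/11) = -1.
Reciprocity: 5 ≡ 1 and 11 ≡ 3 (mod 4), so (5/11) = +(11/5).
Reduce top mod 5: now compute (1/5).
Reached (1/5) = 1. Collecting the sign flips along the way, the symbol is -1.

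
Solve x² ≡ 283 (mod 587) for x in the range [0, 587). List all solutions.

216, 371

Since 587 ≡ 3 (mod 4), a square root of 283 is 283^((587+1)/4) = 283^147 mod 587.
Repeated squaring: 283^2≡257, 283^4≡305, 283^8≡279, 283^16≡357, 283^32≡70, 283^64≡204, 283^128≡526 (mod 587).
283^147 = 283^(128+16+2+1) ≡ 371 (mod 587).
Check: 371² = 137641 ≡ 283 (mod 587). The two roots are 216 and 371.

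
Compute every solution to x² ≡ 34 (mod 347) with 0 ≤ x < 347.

46, 301

Since 347 ≡ 3 (mod 4), a square root of 34 is 34^((347+1)/4) = 34^87 mod 347.
Repeated squaring: 34^2≡115, 34^4≡39, 34^8≡133, 34^16≡339, 34^32≡64, 34^64≡279 (mod 347).
34^87 = 34^(64+16+4+2+1) ≡ 46 (mod 347).
Check: 46² = 2116 ≡ 34 (mod 347). The two roots are 46 and 301.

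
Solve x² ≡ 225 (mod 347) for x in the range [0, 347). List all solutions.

15, 332

Since 347 ≡ 3 (mod 4), a square root of 225 is 225^((347+1)/4) = 225^87 mod 347.
Repeated squaring: 225^2≡310, 225^4≡328, 225^8≡14, 225^16≡196, 225^32≡246, 225^64≡138 (mod 347).
225^87 = 225^(64+16+4+2+1) ≡ 332 (mod 347).
Check: 332² = 110224 ≡ 225 (mod 347). The two roots are 15 and 332.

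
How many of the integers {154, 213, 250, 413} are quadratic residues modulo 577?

1

(154/577) = -1 → non-residue.
(213/577) = +1 → QR.
(250/577) = -1 → non-residue.
(413/577) = -1 → non-residue.
Total quadratic residues among the 4: 1.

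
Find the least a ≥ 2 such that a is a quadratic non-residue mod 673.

5

(2/673) = +1, so 2 is a residue.
(3/673) = +1, so 3 is a residue.
(4/673) = +1, so 4 is a residue.
(5/673) = −1, so 5 is the smallest positive non-residue mod 673.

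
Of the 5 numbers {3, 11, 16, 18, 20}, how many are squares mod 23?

(3/23) = +1 → QR.
(11/23) = -1 → non-residue.
(16/23) = +1 → QR.
(18/23) = +1 → QR.
(20/23) = -1 → non-residue.
Total quadratic residues among the 5: 3.

3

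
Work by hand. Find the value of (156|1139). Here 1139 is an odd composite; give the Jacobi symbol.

-1

Pull out 2^2: since 1139 ≡ 3 (mod 8), (2/1139) = -1, so (2/1139)^2 = +1.
Reciprocity: 39 ≡ 3 and 1139 ≡ 3 (mod 4), so (39/1139) = −(1139/39).
Reduce top mod 39: now compute (8/39).
Pull out 2^3: since 39 ≡ 7 (mod 8), (2/39) = +1, so (2/39)^3 = +1.
Reached (1/39) = 1. Collecting the sign flips along the way, the symbol is -1.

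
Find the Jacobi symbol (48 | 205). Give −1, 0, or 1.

1

Pull out 2^4: since 205 ≡ 5 (mod 8), (2/205) = -1, so (2/205)^4 = +1.
Reciprocity: 3 ≡ 3 and 205 ≡ 1 (mod 4), so (3/205) = +(205/3).
Reduce top mod 3: now compute (1/3).
Reached (1/3) = 1. Collecting the sign flips along the way, the symbol is +1.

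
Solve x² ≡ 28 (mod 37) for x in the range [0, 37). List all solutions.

18, 19

37 ≡ 1 (mod 4), so we find a root by search.
Trying successive values, 18² = 324 ≡ 28 (mod 37). The other root is 37 − 18 = 19.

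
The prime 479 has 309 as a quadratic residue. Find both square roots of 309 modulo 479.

52, 427

Since 479 ≡ 3 (mod 4), a square root of 309 is 309^((479+1)/4) = 309^120 mod 479.
Repeated squaring: 309^2≡160, 309^4≡213, 309^8≡343, 309^16≡294, 309^32≡216, 309^64≡193 (mod 479).
309^120 = 309^(64+32+16+8) ≡ 427 (mod 479).
Check: 427² = 182329 ≡ 309 (mod 479). The two roots are 52 and 427.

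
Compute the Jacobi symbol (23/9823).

-1

Reciprocity: 23 ≡ 3 and 9823 ≡ 3 (mod 4), so (23/9823) = −(9823/23).
Reduce top mod 23: now compute (2/23).
Pull out 2: since 23 ≡ 7 (mod 8), (2/23) = +1.
Reached (1/23) = 1. Collecting the sign flips along the way, the symbol is -1.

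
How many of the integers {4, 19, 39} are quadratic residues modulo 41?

(4/41) = +1 → QR.
(19/41) = -1 → non-residue.
(39/41) = +1 → QR.
Total quadratic residues among the 3: 2.

2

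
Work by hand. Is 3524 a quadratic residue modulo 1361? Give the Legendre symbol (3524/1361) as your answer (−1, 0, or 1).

First reduce: 3524 ≡ 802 (mod 1361).
Pull out 2: since 1361 ≡ 1 (mod 8), (2/1361) = +1.
Reciprocity: 401 ≡ 1 and 1361 ≡ 1 (mod 4), so (401/1361) = +(1361/401).
Reduce top mod 401: now compute (158/401).
Pull out 2: since 401 ≡ 1 (mod 8), (2/401) = +1.
Reciprocity: 79 ≡ 3 and 401 ≡ 1 (mod 4), so (79/401) = +(401/79).
Reduce top mod 79: now compute (6/79).
Pull out 2: since 79 ≡ 7 (mod 8), (2/79) = +1.
Reciprocity: 3 ≡ 3 and 79 ≡ 3 (mod 4), so (3/79) = −(79/3).
Reduce top mod 3: now compute (1/3).
Reached (1/3) = 1. Collecting the sign flips along the way, the symbol is -1.

-1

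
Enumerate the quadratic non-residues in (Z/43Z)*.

Square k = 1,…,21 (k and 43−k give the same square):
1²=1, 2²=4, 3²=9, 4²=16, 5²=25, 6²=36, 7²≡6, 8²≡21, 9²≡38, 10²≡14, 11²≡35, 12²≡15, 13²≡40, 14²≡24, 15²≡10, 16²≡41, 17²≡31, 18²≡23, 19²≡17, 20²≡13, 21²≡11 (mod 43).
The residues are {1, 4, 6, 9, 10, 11, 13, 14, 15, 16, 17, 21, 23, 24, 25, 31, 35, 36, 38, 40, 41}; the non-residues are the remaining 21 nonzero classes.

2 3 5 7 8 12 18 19 20 22 26 27 28 29 30 32 33 34 37 39 42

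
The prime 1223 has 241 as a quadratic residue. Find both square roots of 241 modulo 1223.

Since 1223 ≡ 3 (mod 4), a square root of 241 is 241^((1223+1)/4) = 241^306 mod 1223.
Repeated squaring: 241^2≡600, 241^4≡438, 241^8≡1056, 241^16≡983, 241^32≡119, 241^64≡708, 241^128≡1057, 241^256≡650 (mod 1223).
241^306 = 241^(256+32+16+2) ≡ 343 (mod 1223).
Check: 343² = 117649 ≡ 241 (mod 1223). The two roots are 343 and 880.

343, 880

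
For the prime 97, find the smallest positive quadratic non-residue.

5

(2/97) = +1, so 2 is a residue.
(3/97) = +1, so 3 is a residue.
(4/97) = +1, so 4 is a residue.
(5/97) = −1, so 5 is the smallest positive non-residue mod 97.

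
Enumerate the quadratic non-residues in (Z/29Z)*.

2 3 8 10 11 12 14 15 17 18 19 21 26 27

Square k = 1,…,14 (k and 29−k give the same square):
1²=1, 2²=4, 3²=9, 4²=16, 5²=25, 6²≡7, 7²≡20, 8²≡6, 9²≡23, 10²≡13, 11²≡5, 12²≡28, 13²≡24, 14²≡22 (mod 29).
The residues are {1, 4, 5, 6, 7, 9, 13, 16, 20, 22, 23, 24, 25, 28}; the non-residues are the remaining 14 nonzero classes.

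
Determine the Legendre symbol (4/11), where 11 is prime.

Pull out 2^2: since 11 ≡ 3 (mod 8), (2/11) = -1, so (2/11)^2 = +1.
Reached (1/11) = 1. Collecting the sign flips along the way, the symbol is +1.

1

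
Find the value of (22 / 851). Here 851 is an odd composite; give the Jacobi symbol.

Pull out 2: since 851 ≡ 3 (mod 8), (2/851) = -1.
Reciprocity: 11 ≡ 3 and 851 ≡ 3 (mod 4), so (11/851) = −(851/11).
Reduce top mod 11: now compute (4/11).
Pull out 2^2: since 11 ≡ 3 (mod 8), (2/11) = -1, so (2/11)^2 = +1.
Reached (1/11) = 1. Collecting the sign flips along the way, the symbol is +1.

1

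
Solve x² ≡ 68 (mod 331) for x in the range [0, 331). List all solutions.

Since 331 ≡ 3 (mod 4), a square root of 68 is 68^((331+1)/4) = 68^83 mod 331.
Repeated squaring: 68^2≡321, 68^4≡100, 68^8≡70, 68^16≡266, 68^32≡253, 68^64≡126 (mod 331).
68^83 = 68^(64+16+2+1) ≡ 125 (mod 331).
Check: 125² = 15625 ≡ 68 (mod 331). The two roots are 125 and 206.

125, 206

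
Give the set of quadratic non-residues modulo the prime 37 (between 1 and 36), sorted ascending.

2 5 6 8 13 14 15 17 18 19 20 22 23 24 29 31 32 35

Square k = 1,…,18 (k and 37−k give the same square):
1²=1, 2²=4, 3²=9, 4²=16, 5²=25, 6²=36, 7²≡12, 8²≡27, 9²≡7, 10²≡26, 11²≡10, 12²≡33, 13²≡21, 14²≡11, 15²≡3, 16²≡34, 17²≡30, 18²≡28 (mod 37).
The residues are {1, 3, 4, 7, 9, 10, 11, 12, 16, 21, 25, 26, 27, 28, 30, 33, 34, 36}; the non-residues are the remaining 18 nonzero classes.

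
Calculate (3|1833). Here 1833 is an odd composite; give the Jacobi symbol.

Reciprocity: 3 ≡ 3 and 1833 ≡ 1 (mod 4), so (3/1833) = +(1833/3).
Reduce top mod 3: now compute (0/3).
Top reduces to 0: gcd > 1, so the symbol is 0.

0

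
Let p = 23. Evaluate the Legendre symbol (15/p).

Reciprocity: 15 ≡ 3 and 23 ≡ 3 (mod 4), so (15/23) = −(23/15).
Reduce top mod 15: now compute (8/15).
Pull out 2^3: since 15 ≡ 7 (mod 8), (2/15) = +1, so (2/15)^3 = +1.
Reached (1/15) = 1. Collecting the sign flips along the way, the symbol is -1.

-1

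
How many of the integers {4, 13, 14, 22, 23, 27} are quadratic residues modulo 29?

4

(4/29) = +1 → QR.
(13/29) = +1 → QR.
(14/29) = -1 → non-residue.
(22/29) = +1 → QR.
(23/29) = +1 → QR.
(27/29) = -1 → non-residue.
Total quadratic residues among the 6: 4.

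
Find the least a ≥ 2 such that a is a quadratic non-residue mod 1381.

(2/1381) = −1, so 2 is the smallest positive non-residue mod 1381.

2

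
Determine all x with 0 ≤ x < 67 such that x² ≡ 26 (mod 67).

Since 67 ≡ 3 (mod 4), a square root of 26 is 26^((67+1)/4) = 26^17 mod 67.
Repeated squaring: 26^2≡6, 26^4≡36, 26^8≡23, 26^16≡60 (mod 67).
26^17 = 26^(16+1) ≡ 19 (mod 67).
Check: 19² = 361 ≡ 26 (mod 67). The two roots are 19 and 48.

19, 48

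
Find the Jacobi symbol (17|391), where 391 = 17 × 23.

Reciprocity: 17 ≡ 1 and 391 ≡ 3 (mod 4), so (17/391) = +(391/17).
Reduce top mod 17: now compute (0/17).
Top reduces to 0: gcd > 1, so the symbol is 0.

0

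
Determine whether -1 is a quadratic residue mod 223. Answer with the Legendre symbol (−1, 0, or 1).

-1

First reduce: -1 ≡ 222 (mod 223).
Pull out 2: since 223 ≡ 7 (mod 8), (2/223) = +1.
Reciprocity: 111 ≡ 3 and 223 ≡ 3 (mod 4), so (111/223) = −(223/111).
Reduce top mod 111: now compute (1/111).
Reached (1/111) = 1. Collecting the sign flips along the way, the symbol is -1.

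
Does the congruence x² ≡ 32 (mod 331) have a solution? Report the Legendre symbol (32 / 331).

-1

Euler's criterion: (32/331) ≡ 32^165 (mod 331).
32^2 ≡ 31 (mod 331)
32^4 ≡ 299 (mod 331)
32^8 ≡ 31 (mod 331)
32^16 ≡ 299 (mod 331)
32^32 ≡ 31 (mod 331)
32^64 ≡ 299 (mod 331)
32^128 ≡ 31 (mod 331)
32^165 = 32^(128+32+4+1) ≡ 330 (mod 331).
Result is 330 ≡ −1, so (32/331) = −1.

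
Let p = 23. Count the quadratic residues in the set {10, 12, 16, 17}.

2

(10/23) = -1 → non-residue.
(12/23) = +1 → QR.
(16/23) = +1 → QR.
(17/23) = -1 → non-residue.
Total quadratic residues among the 4: 2.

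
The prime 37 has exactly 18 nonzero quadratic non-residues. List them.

Square k = 1,…,18 (k and 37−k give the same square):
1²=1, 2²=4, 3²=9, 4²=16, 5²=25, 6²=36, 7²≡12, 8²≡27, 9²≡7, 10²≡26, 11²≡10, 12²≡33, 13²≡21, 14²≡11, 15²≡3, 16²≡34, 17²≡30, 18²≡28 (mod 37).
The residues are {1, 3, 4, 7, 9, 10, 11, 12, 16, 21, 25, 26, 27, 28, 30, 33, 34, 36}; the non-residues are the remaining 18 nonzero classes.

2 5 6 8 13 14 15 17 18 19 20 22 23 24 29 31 32 35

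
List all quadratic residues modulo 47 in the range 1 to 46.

Square k = 1,…,23 (k and 47−k give the same square):
1²=1, 2²=4, 3²=9, 4²=16, 5²=25, 6²=36, 7²≡2, 8²≡17, 9²≡34, 10²≡6, 11²≡27, 12²≡3, 13²≡28, 14²≡8, 15²≡37, 16²≡21, 17²≡7, 18²≡42, 19²≡32, 20²≡24, 21²≡18, 22²≡14, 23²≡12 (mod 47).
So the quadratic residues mod 47 are {1, 2, 3, 4, 6, 7, 8, 9, 12, 14, 16, 17, 18, 21, 24, 25, 27, 28, 32, 34, 36, 37, 42}.

1 2 3 4 6 7 8 9 12 14 16 17 18 21 24 25 27 28 32 34 36 37 42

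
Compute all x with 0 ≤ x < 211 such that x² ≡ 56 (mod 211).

30, 181

Since 211 ≡ 3 (mod 4), a square root of 56 is 56^((211+1)/4) = 56^53 mod 211.
Repeated squaring: 56^2≡182, 56^4≡208, 56^8≡9, 56^16≡81, 56^32≡20 (mod 211).
56^53 = 56^(32+16+4+1) ≡ 30 (mod 211).
Check: 30² = 900 ≡ 56 (mod 211). The two roots are 30 and 181.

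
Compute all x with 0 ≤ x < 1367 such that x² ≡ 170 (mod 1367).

Since 1367 ≡ 3 (mod 4), a square root of 170 is 170^((1367+1)/4) = 170^342 mod 1367.
Repeated squaring: 170^2≡193, 170^4≡340, 170^8≡772, 170^16≡1339, 170^32≡784, 170^64≡873, 170^128≡710, 170^256≡1044 (mod 1367).
170^342 = 170^(256+64+16+4+2) ≡ 1214 (mod 1367).
Check: 1214² = 1473796 ≡ 170 (mod 1367). The two roots are 153 and 1214.

153, 1214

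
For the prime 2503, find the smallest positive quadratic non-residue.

3

(2/2503) = +1, so 2 is a residue.
(3/2503) = −1, so 3 is the smallest positive non-residue mod 2503.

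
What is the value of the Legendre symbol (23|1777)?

Reciprocity: 23 ≡ 3 and 1777 ≡ 1 (mod 4), so (23/1777) = +(1777/23).
Reduce top mod 23: now compute (6/23).
Pull out 2: since 23 ≡ 7 (mod 8), (2/23) = +1.
Reciprocity: 3 ≡ 3 and 23 ≡ 3 (mod 4), so (3/23) = −(23/3).
Reduce top mod 3: now compute (2/3).
Pull out 2: since 3 ≡ 3 (mod 8), (2/3) = -1.
Reached (1/3) = 1. Collecting the sign flips along the way, the symbol is +1.

1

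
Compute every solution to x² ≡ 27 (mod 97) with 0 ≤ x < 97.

30, 67

97 ≡ 1 (mod 4), so we find a root by search.
Trying successive values, 30² = 900 ≡ 27 (mod 97). The other root is 97 − 30 = 67.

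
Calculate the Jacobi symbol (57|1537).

Reciprocity: 57 ≡ 1 and 1537 ≡ 1 (mod 4), so (57/1537) = +(1537/57).
Reduce top mod 57: now compute (55/57).
Reciprocity: 55 ≡ 3 and 57 ≡ 1 (mod 4), so (55/57) = +(57/55).
Reduce top mod 55: now compute (2/55).
Pull out 2: since 55 ≡ 7 (mod 8), (2/55) = +1.
Reached (1/55) = 1. Collecting the sign flips along the way, the symbol is +1.

1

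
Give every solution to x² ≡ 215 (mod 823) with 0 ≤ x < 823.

Since 823 ≡ 3 (mod 4), a square root of 215 is 215^((823+1)/4) = 215^206 mod 823.
Repeated squaring: 215^2≡137, 215^4≡663, 215^8≡87, 215^16≡162, 215^32≡731, 215^64≡234, 215^128≡438 (mod 823).
215^206 = 215^(128+64+8+4+2) ≡ 280 (mod 823).
Check: 280² = 78400 ≡ 215 (mod 823). The two roots are 280 and 543.

280, 543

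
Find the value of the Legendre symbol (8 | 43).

Euler's criterion: (8/43) ≡ 8^21 (mod 43).
8^2 ≡ 21 (mod 43)
8^4 ≡ 11 (mod 43)
8^8 ≡ 35 (mod 43)
8^16 ≡ 21 (mod 43)
8^21 = 8^(16+4+1) ≡ 42 (mod 43).
Result is 42 ≡ −1, so (8/43) = −1.

-1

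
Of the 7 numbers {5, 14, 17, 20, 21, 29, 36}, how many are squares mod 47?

(5/47) = -1 → non-residue.
(14/47) = +1 → QR.
(17/47) = +1 → QR.
(20/47) = -1 → non-residue.
(21/47) = +1 → QR.
(29/47) = -1 → non-residue.
(36/47) = +1 → QR.
Total quadratic residues among the 7: 4.

4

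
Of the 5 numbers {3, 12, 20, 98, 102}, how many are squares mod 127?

(3/127) = -1 → non-residue.
(12/127) = -1 → non-residue.
(20/127) = -1 → non-residue.
(98/127) = +1 → QR.
(102/127) = -1 → non-residue.
Total quadratic residues among the 5: 1.

1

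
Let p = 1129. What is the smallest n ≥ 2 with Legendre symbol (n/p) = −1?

11

(2/1129) = +1, so 2 is a residue.
(3/1129) = +1, so 3 is a residue.
(4/1129) = +1, so 4 is a residue.
(5/1129) = +1, so 5 is a residue.
(6/1129) = +1, so 6 is a residue.
(7/1129) = +1, so 7 is a residue.
(8/1129) = +1, so 8 is a residue.
(9/1129) = +1, so 9 is a residue.
(10/1129) = +1, so 10 is a residue.
(11/1129) = −1, so 11 is the smallest positive non-residue mod 1129.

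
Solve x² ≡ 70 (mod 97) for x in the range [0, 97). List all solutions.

97 ≡ 1 (mod 4), so we find a root by search.
Trying successive values, 19² = 361 ≡ 70 (mod 97). The other root is 97 − 19 = 78.

19, 78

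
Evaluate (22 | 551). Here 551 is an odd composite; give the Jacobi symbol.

-1

Pull out 2: since 551 ≡ 7 (mod 8), (2/551) = +1.
Reciprocity: 11 ≡ 3 and 551 ≡ 3 (mod 4), so (11/551) = −(551/11).
Reduce top mod 11: now compute (1/11).
Reached (1/11) = 1. Collecting the sign flips along the way, the symbol is -1.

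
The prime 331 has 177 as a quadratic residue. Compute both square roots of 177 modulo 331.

138, 193

Since 331 ≡ 3 (mod 4), a square root of 177 is 177^((331+1)/4) = 177^83 mod 331.
Repeated squaring: 177^2≡215, 177^4≡216, 177^8≡316, 177^16≡225, 177^32≡313, 177^64≡324 (mod 331).
177^83 = 177^(64+16+2+1) ≡ 193 (mod 331).
Check: 193² = 37249 ≡ 177 (mod 331). The two roots are 138 and 193.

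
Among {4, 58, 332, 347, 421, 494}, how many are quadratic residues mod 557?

(4/557) = +1 → QR.
(58/557) = -1 → non-residue.
(332/557) = +1 → QR.
(347/557) = -1 → non-residue.
(421/557) = -1 → non-residue.
(494/557) = +1 → QR.
Total quadratic residues among the 6: 3.

3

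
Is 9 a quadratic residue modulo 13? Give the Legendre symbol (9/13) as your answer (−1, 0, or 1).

1

Euler's criterion: (9/13) ≡ 9^6 (mod 13).
9^2 ≡ 3 (mod 13)
9^4 ≡ 9 (mod 13)
9^6 = 9^(4+2) ≡ 1 (mod 13).
Result is 1, so (9/13) = 1.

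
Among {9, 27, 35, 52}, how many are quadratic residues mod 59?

3

(9/59) = +1 → QR.
(27/59) = +1 → QR.
(35/59) = +1 → QR.
(52/59) = -1 → non-residue.
Total quadratic residues among the 4: 3.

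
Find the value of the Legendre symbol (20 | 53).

-1

Euler's criterion: (20/53) ≡ 20^26 (mod 53).
20^2 ≡ 29 (mod 53)
20^4 ≡ 46 (mod 53)
20^8 ≡ 49 (mod 53)
20^16 ≡ 16 (mod 53)
20^26 = 20^(16+8+2) ≡ 52 (mod 53).
Result is 52 ≡ −1, so (20/53) = −1.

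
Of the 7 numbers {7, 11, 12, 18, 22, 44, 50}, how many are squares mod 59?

3

(7/59) = +1 → QR.
(11/59) = -1 → non-residue.
(12/59) = +1 → QR.
(18/59) = -1 → non-residue.
(22/59) = +1 → QR.
(44/59) = -1 → non-residue.
(50/59) = -1 → non-residue.
Total quadratic residues among the 7: 3.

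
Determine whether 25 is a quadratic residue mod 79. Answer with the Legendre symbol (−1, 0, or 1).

1

Euler's criterion: (25/79) ≡ 25^39 (mod 79).
25^2 ≡ 72 (mod 79)
25^4 ≡ 49 (mod 79)
25^8 ≡ 31 (mod 79)
25^16 ≡ 13 (mod 79)
25^32 ≡ 11 (mod 79)
25^39 = 25^(32+4+2+1) ≡ 1 (mod 79).
Result is 1, so (25/79) = 1.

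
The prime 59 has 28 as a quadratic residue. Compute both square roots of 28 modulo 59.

Since 59 ≡ 3 (mod 4), a square root of 28 is 28^((59+1)/4) = 28^15 mod 59.
Repeated squaring: 28^2≡17, 28^4≡53, 28^8≡36 (mod 59).
28^15 = 28^(8+4+2+1) ≡ 21 (mod 59).
Check: 21² = 441 ≡ 28 (mod 59). The two roots are 21 and 38.

21, 38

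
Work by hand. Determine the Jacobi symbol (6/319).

-1

Pull out 2: since 319 ≡ 7 (mod 8), (2/319) = +1.
Reciprocity: 3 ≡ 3 and 319 ≡ 3 (mod 4), so (3/319) = −(319/3).
Reduce top mod 3: now compute (1/3).
Reached (1/3) = 1. Collecting the sign flips along the way, the symbol is -1.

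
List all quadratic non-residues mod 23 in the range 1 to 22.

5, 7, 10, 11, 14, 15, 17, 19, 20, 21, 22

Square k = 1,…,11 (k and 23−k give the same square):
1²=1, 2²=4, 3²=9, 4²=16, 5²≡2, 6²≡13, 7²≡3, 8²≡18, 9²≡12, 10²≡8, 11²≡6 (mod 23).
The residues are {1, 2, 3, 4, 6, 8, 9, 12, 13, 16, 18}; the non-residues are the remaining 11 nonzero classes.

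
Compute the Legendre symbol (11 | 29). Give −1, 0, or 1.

-1

Reciprocity: 11 ≡ 3 and 29 ≡ 1 (mod 4), so (11/29) = +(29/11).
Reduce top mod 11: now compute (7/11).
Reciprocity: 7 ≡ 3 and 11 ≡ 3 (mod 4), so (7/11) = −(11/7).
Reduce top mod 7: now compute (4/7).
Pull out 2^2: since 7 ≡ 7 (mod 8), (2/7) = +1, so (2/7)^2 = +1.
Reached (1/7) = 1. Collecting the sign flips along the way, the symbol is -1.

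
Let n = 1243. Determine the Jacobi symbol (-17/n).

First reduce: -17 ≡ 1226 (mod 1243).
Pull out 2: since 1243 ≡ 3 (mod 8), (2/1243) = -1.
Reciprocity: 613 ≡ 1 and 1243 ≡ 3 (mod 4), so (613/1243) = +(1243/613).
Reduce top mod 613: now compute (17/613).
Reciprocity: 17 ≡ 1 and 613 ≡ 1 (mod 4), so (17/613) = +(613/17).
Reduce top mod 17: now compute (1/17).
Reached (1/17) = 1. Collecting the sign flips along the way, the symbol is -1.

-1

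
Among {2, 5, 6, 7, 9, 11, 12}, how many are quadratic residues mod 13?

(2/13) = -1 → non-residue.
(5/13) = -1 → non-residue.
(6/13) = -1 → non-residue.
(7/13) = -1 → non-residue.
(9/13) = +1 → QR.
(11/13) = -1 → non-residue.
(12/13) = +1 → QR.
Total quadratic residues among the 7: 2.

2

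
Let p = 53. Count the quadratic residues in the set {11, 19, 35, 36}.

(11/53) = +1 → QR.
(19/53) = -1 → non-residue.
(35/53) = -1 → non-residue.
(36/53) = +1 → QR.
Total quadratic residues among the 4: 2.

2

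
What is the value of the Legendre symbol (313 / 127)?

-1

Euler's criterion: (313/127) ≡ 59^63 (mod 127).
59^2 ≡ 52 (mod 127)
59^4 ≡ 37 (mod 127)
59^8 ≡ 99 (mod 127)
59^16 ≡ 22 (mod 127)
59^32 ≡ 103 (mod 127)
59^63 = 59^(32+16+8+4+2+1) ≡ 126 (mod 127).
Result is 126 ≡ −1, so (313/127) = −1.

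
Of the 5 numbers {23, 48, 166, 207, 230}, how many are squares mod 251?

3

(23/251) = +1 → QR.
(48/251) = +1 → QR.
(166/251) = -1 → non-residue.
(207/251) = +1 → QR.
(230/251) = -1 → non-residue.
Total quadratic residues among the 5: 3.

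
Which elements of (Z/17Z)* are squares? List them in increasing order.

1, 2, 4, 8, 9, 13, 15, 16

Square k = 1,…,8 (k and 17−k give the same square):
1²=1, 2²=4, 3²=9, 4²=16, 5²≡8, 6²≡2, 7²≡15, 8²≡13 (mod 17).
So the quadratic residues mod 17 are {1, 2, 4, 8, 9, 13, 15, 16}.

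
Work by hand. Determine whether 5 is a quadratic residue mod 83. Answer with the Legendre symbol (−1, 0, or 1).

-1

Reciprocity: 5 ≡ 1 and 83 ≡ 3 (mod 4), so (5/83) = +(83/5).
Reduce top mod 5: now compute (3/5).
Reciprocity: 3 ≡ 3 and 5 ≡ 1 (mod 4), so (3/5) = +(5/3).
Reduce top mod 3: now compute (2/3).
Pull out 2: since 3 ≡ 3 (mod 8), (2/3) = -1.
Reached (1/3) = 1. Collecting the sign flips along the way, the symbol is -1.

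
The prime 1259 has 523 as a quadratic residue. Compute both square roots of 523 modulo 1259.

Since 1259 ≡ 3 (mod 4), a square root of 523 is 523^((1259+1)/4) = 523^315 mod 1259.
Repeated squaring: 523^2≡326, 523^4≡520, 523^8≡974, 523^16≡649, 523^32≡695, 523^64≡828, 523^128≡688, 523^256≡1219 (mod 1259).
523^315 = 523^(256+32+16+8+2+1) ≡ 448 (mod 1259).
Check: 448² = 200704 ≡ 523 (mod 1259). The two roots are 448 and 811.

448, 811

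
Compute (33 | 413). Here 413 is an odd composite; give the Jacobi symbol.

1

Reciprocity: 33 ≡ 1 and 413 ≡ 1 (mod 4), so (33/413) = +(413/33).
Reduce top mod 33: now compute (17/33).
Reciprocity: 17 ≡ 1 and 33 ≡ 1 (mod 4), so (17/33) = +(33/17).
Reduce top mod 17: now compute (16/17).
Pull out 2^4: since 17 ≡ 1 (mod 8), (2/17) = +1, so (2/17)^4 = +1.
Reached (1/17) = 1. Collecting the sign flips along the way, the symbol is +1.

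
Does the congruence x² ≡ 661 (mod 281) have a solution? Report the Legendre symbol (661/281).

Euler's criterion: (661/281) ≡ 99^140 (mod 281).
99^2 ≡ 247 (mod 281)
99^4 ≡ 32 (mod 281)
99^8 ≡ 181 (mod 281)
99^16 ≡ 165 (mod 281)
99^32 ≡ 249 (mod 281)
99^64 ≡ 181 (mod 281)
99^128 ≡ 165 (mod 281)
99^140 = 99^(128+8+4) ≡ 280 (mod 281).
Result is 280 ≡ −1, so (661/281) = −1.

-1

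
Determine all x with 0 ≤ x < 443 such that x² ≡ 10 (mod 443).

203, 240

Since 443 ≡ 3 (mod 4), a square root of 10 is 10^((443+1)/4) = 10^111 mod 443.
Repeated squaring: 10^2≡100, 10^4≡254, 10^8≡281, 10^16≡107, 10^32≡374, 10^64≡331 (mod 443).
10^111 = 10^(64+32+8+4+2+1) ≡ 203 (mod 443).
Check: 203² = 41209 ≡ 10 (mod 443). The two roots are 203 and 240.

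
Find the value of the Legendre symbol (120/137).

Euler's criterion: (120/137) ≡ 120^68 (mod 137).
120^2 ≡ 15 (mod 137)
120^4 ≡ 88 (mod 137)
120^8 ≡ 72 (mod 137)
120^16 ≡ 115 (mod 137)
120^32 ≡ 73 (mod 137)
120^64 ≡ 123 (mod 137)
120^68 = 120^(64+4) ≡ 1 (mod 137).
Result is 1, so (120/137) = 1.

1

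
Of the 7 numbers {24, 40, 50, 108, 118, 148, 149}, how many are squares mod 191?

6

(24/191) = +1 → QR.
(40/191) = +1 → QR.
(50/191) = +1 → QR.
(108/191) = +1 → QR.
(118/191) = +1 → QR.
(148/191) = -1 → non-residue.
(149/191) = +1 → QR.
Total quadratic residues among the 7: 6.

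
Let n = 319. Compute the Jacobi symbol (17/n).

Reciprocity: 17 ≡ 1 and 319 ≡ 3 (mod 4), so (17/319) = +(319/17).
Reduce top mod 17: now compute (13/17).
Reciprocity: 13 ≡ 1 and 17 ≡ 1 (mod 4), so (13/17) = +(17/13).
Reduce top mod 13: now compute (4/13).
Pull out 2^2: since 13 ≡ 5 (mod 8), (2/13) = -1, so (2/13)^2 = +1.
Reached (1/13) = 1. Collecting the sign flips along the way, the symbol is +1.

1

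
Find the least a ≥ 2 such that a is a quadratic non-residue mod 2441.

(2/2441) = +1, so 2 is a residue.
(3/2441) = −1, so 3 is the smallest positive non-residue mod 2441.

3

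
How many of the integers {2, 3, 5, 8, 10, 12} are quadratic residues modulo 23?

(2/23) = +1 → QR.
(3/23) = +1 → QR.
(5/23) = -1 → non-residue.
(8/23) = +1 → QR.
(10/23) = -1 → non-residue.
(12/23) = +1 → QR.
Total quadratic residues among the 6: 4.

4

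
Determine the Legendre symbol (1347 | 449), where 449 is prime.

0

First reduce: 1347 ≡ 0 (mod 449).
Top reduces to 0: gcd > 1, so the symbol is 0.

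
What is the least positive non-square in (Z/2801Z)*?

3

(2/2801) = +1, so 2 is a residue.
(3/2801) = −1, so 3 is the smallest positive non-residue mod 2801.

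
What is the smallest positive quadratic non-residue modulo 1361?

3

(2/1361) = +1, so 2 is a residue.
(3/1361) = −1, so 3 is the smallest positive non-residue mod 1361.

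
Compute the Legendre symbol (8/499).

Pull out 2^3: since 499 ≡ 3 (mod 8), (2/499) = -1, so (2/499)^3 = -1.
Reached (1/499) = 1. Collecting the sign flips along the way, the symbol is -1.

-1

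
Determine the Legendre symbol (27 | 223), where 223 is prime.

-1

Euler's criterion: (27/223) ≡ 27^111 (mod 223).
27^2 ≡ 60 (mod 223)
27^4 ≡ 32 (mod 223)
27^8 ≡ 132 (mod 223)
27^16 ≡ 30 (mod 223)
27^32 ≡ 8 (mod 223)
27^64 ≡ 64 (mod 223)
27^111 = 27^(64+32+8+4+2+1) ≡ 222 (mod 223).
Result is 222 ≡ −1, so (27/223) = −1.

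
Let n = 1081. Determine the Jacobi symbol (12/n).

1

Pull out 2^2: since 1081 ≡ 1 (mod 8), (2/1081) = +1, so (2/1081)^2 = +1.
Reciprocity: 3 ≡ 3 and 1081 ≡ 1 (mod 4), so (3/1081) = +(1081/3).
Reduce top mod 3: now compute (1/3).
Reached (1/3) = 1. Collecting the sign flips along the way, the symbol is +1.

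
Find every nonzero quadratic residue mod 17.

1, 2, 4, 8, 9, 13, 15, 16

Square k = 1,…,8 (k and 17−k give the same square):
1²=1, 2²=4, 3²=9, 4²=16, 5²≡8, 6²≡2, 7²≡15, 8²≡13 (mod 17).
So the quadratic residues mod 17 are {1, 2, 4, 8, 9, 13, 15, 16}.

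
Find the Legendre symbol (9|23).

1

Euler's criterion: (9/23) ≡ 9^11 (mod 23).
9^2 ≡ 12 (mod 23)
9^4 ≡ 6 (mod 23)
9^8 ≡ 13 (mod 23)
9^11 = 9^(8+2+1) ≡ 1 (mod 23).
Result is 1, so (9/23) = 1.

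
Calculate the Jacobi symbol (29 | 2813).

Reciprocity: 29 ≡ 1 and 2813 ≡ 1 (mod 4), so (29/2813) = +(2813/29).
Reduce top mod 29: now compute (0/29).
Top reduces to 0: gcd > 1, so the symbol is 0.

0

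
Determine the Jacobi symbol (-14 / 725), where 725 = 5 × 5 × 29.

First reduce: -14 ≡ 711 (mod 725).
Reciprocity: 711 ≡ 3 and 725 ≡ 1 (mod 4), so (711/725) = +(725/711).
Reduce top mod 711: now compute (14/711).
Pull out 2: since 711 ≡ 7 (mod 8), (2/711) = +1.
Reciprocity: 7 ≡ 3 and 711 ≡ 3 (mod 4), so (7/711) = −(711/7).
Reduce top mod 7: now compute (4/7).
Pull out 2^2: since 7 ≡ 7 (mod 8), (2/7) = +1, so (2/7)^2 = +1.
Reached (1/7) = 1. Collecting the sign flips along the way, the symbol is -1.

-1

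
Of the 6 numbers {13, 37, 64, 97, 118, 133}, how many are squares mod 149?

(13/149) = -1 → non-residue.
(37/149) = +1 → QR.
(64/149) = +1 → QR.
(97/149) = -1 → non-residue.
(118/149) = +1 → QR.
(133/149) = +1 → QR.
Total quadratic residues among the 6: 4.

4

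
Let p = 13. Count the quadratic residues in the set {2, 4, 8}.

(2/13) = -1 → non-residue.
(4/13) = +1 → QR.
(8/13) = -1 → non-residue.
Total quadratic residues among the 3: 1.

1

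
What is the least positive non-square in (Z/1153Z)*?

5

(2/1153) = +1, so 2 is a residue.
(3/1153) = +1, so 3 is a residue.
(4/1153) = +1, so 4 is a residue.
(5/1153) = −1, so 5 is the smallest positive non-residue mod 1153.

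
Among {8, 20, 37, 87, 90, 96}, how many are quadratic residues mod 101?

4

(8/101) = -1 → non-residue.
(20/101) = +1 → QR.
(37/101) = +1 → QR.
(87/101) = +1 → QR.
(90/101) = -1 → non-residue.
(96/101) = +1 → QR.
Total quadratic residues among the 6: 4.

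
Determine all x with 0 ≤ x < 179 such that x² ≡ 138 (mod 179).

Since 179 ≡ 3 (mod 4), a square root of 138 is 138^((179+1)/4) = 138^45 mod 179.
Repeated squaring: 138^2≡70, 138^4≡67, 138^8≡14, 138^16≡17, 138^32≡110 (mod 179).
138^45 = 138^(32+8+4+1) ≡ 106 (mod 179).
Check: 106² = 11236 ≡ 138 (mod 179). The two roots are 73 and 106.

73, 106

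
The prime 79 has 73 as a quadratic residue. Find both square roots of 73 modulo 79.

Since 79 ≡ 3 (mod 4), a square root of 73 is 73^((79+1)/4) = 73^20 mod 79.
Repeated squaring: 73^2≡36, 73^4≡32, 73^8≡76, 73^16≡9 (mod 79).
73^20 = 73^(16+4) ≡ 51 (mod 79).
Check: 51² = 2601 ≡ 73 (mod 79). The two roots are 28 and 51.

28, 51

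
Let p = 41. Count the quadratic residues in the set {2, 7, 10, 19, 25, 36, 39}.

(2/41) = +1 → QR.
(7/41) = -1 → non-residue.
(10/41) = +1 → QR.
(19/41) = -1 → non-residue.
(25/41) = +1 → QR.
(36/41) = +1 → QR.
(39/41) = +1 → QR.
Total quadratic residues among the 7: 5.

5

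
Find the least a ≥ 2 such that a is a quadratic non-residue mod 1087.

(2/1087) = +1, so 2 is a residue.
(3/1087) = −1, so 3 is the smallest positive non-residue mod 1087.

3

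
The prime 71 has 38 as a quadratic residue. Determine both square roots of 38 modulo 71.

Since 71 ≡ 3 (mod 4), a square root of 38 is 38^((71+1)/4) = 38^18 mod 71.
Repeated squaring: 38^2≡24, 38^4≡8, 38^8≡64, 38^16≡49 (mod 71).
38^18 = 38^(16+2) ≡ 40 (mod 71).
Check: 40² = 1600 ≡ 38 (mod 71). The two roots are 31 and 40.

31, 40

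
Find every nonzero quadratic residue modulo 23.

Square k = 1,…,11 (k and 23−k give the same square):
1²=1, 2²=4, 3²=9, 4²=16, 5²≡2, 6²≡13, 7²≡3, 8²≡18, 9²≡12, 10²≡8, 11²≡6 (mod 23).
So the quadratic residues mod 23 are {1, 2, 3, 4, 6, 8, 9, 12, 13, 16, 18}.

1,2,3,4,6,8,9,12,13,16,18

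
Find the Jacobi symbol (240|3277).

-1

Pull out 2^4: since 3277 ≡ 5 (mod 8), (2/3277) = -1, so (2/3277)^4 = +1.
Reciprocity: 15 ≡ 3 and 3277 ≡ 1 (mod 4), so (15/3277) = +(3277/15).
Reduce top mod 15: now compute (7/15).
Reciprocity: 7 ≡ 3 and 15 ≡ 3 (mod 4), so (7/15) = −(15/7).
Reduce top mod 7: now compute (1/7).
Reached (1/7) = 1. Collecting the sign flips along the way, the symbol is -1.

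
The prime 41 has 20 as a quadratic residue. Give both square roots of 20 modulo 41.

15, 26

41 ≡ 1 (mod 4), so we find a root by search.
Trying successive values, 15² = 225 ≡ 20 (mod 41). The other root is 41 − 15 = 26.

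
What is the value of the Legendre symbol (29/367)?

-1

Euler's criterion: (29/367) ≡ 29^183 (mod 367).
29^2 ≡ 107 (mod 367)
29^4 ≡ 72 (mod 367)
29^8 ≡ 46 (mod 367)
29^16 ≡ 281 (mod 367)
29^32 ≡ 56 (mod 367)
29^64 ≡ 200 (mod 367)
29^128 ≡ 364 (mod 367)
29^183 = 29^(128+32+16+4+2+1) ≡ 366 (mod 367).
Result is 366 ≡ −1, so (29/367) = −1.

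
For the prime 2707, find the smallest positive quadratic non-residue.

(2/2707) = −1, so 2 is the smallest positive non-residue mod 2707.

2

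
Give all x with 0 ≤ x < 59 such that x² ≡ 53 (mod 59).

Since 59 ≡ 3 (mod 4), a square root of 53 is 53^((59+1)/4) = 53^15 mod 59.
Repeated squaring: 53^2≡36, 53^4≡57, 53^8≡4 (mod 59).
53^15 = 53^(8+4+2+1) ≡ 17 (mod 59).
Check: 17² = 289 ≡ 53 (mod 59). The two roots are 17 and 42.

17, 42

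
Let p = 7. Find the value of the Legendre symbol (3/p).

-1

Euler's criterion: (3/7) ≡ 3^3 (mod 7).
3^2 ≡ 2 (mod 7)
3^3 = 3^(2+1) ≡ 6 (mod 7).
Result is 6 ≡ −1, so (3/7) = −1.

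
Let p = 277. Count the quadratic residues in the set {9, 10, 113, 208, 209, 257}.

(9/277) = +1 → QR.
(10/277) = +1 → QR.
(113/277) = +1 → QR.
(208/277) = +1 → QR.
(209/277) = -1 → non-residue.
(257/277) = -1 → non-residue.
Total quadratic residues among the 6: 4.

4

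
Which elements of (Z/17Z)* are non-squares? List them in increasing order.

Square k = 1,…,8 (k and 17−k give the same square):
1²=1, 2²=4, 3²=9, 4²=16, 5²≡8, 6²≡2, 7²≡15, 8²≡13 (mod 17).
The residues are {1, 2, 4, 8, 9, 13, 15, 16}; the non-residues are the remaining 8 nonzero classes.

3,5,6,7,10,11,12,14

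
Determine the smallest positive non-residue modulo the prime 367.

3

(2/367) = +1, so 2 is a residue.
(3/367) = −1, so 3 is the smallest positive non-residue mod 367.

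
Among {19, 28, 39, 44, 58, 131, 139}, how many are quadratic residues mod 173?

(19/173) = -1 → non-residue.
(28/173) = -1 → non-residue.
(39/173) = -1 → non-residue.
(44/173) = -1 → non-residue.
(58/173) = -1 → non-residue.
(131/173) = -1 → non-residue.
(139/173) = +1 → QR.
Total quadratic residues among the 7: 1.

1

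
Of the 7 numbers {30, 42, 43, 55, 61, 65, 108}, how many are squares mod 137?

3

(30/137) = +1 → QR.
(42/137) = -1 → non-residue.
(43/137) = -1 → non-residue.
(55/137) = -1 → non-residue.
(61/137) = +1 → QR.
(65/137) = +1 → QR.
(108/137) = -1 → non-residue.
Total quadratic residues among the 7: 3.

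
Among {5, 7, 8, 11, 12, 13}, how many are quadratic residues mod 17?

(5/17) = -1 → non-residue.
(7/17) = -1 → non-residue.
(8/17) = +1 → QR.
(11/17) = -1 → non-residue.
(12/17) = -1 → non-residue.
(13/17) = +1 → QR.
Total quadratic residues among the 6: 2.

2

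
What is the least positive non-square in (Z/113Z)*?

(2/113) = +1, so 2 is a residue.
(3/113) = −1, so 3 is the smallest positive non-residue mod 113.

3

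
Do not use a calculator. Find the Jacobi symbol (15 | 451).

-1

Reciprocity: 15 ≡ 3 and 451 ≡ 3 (mod 4), so (15/451) = −(451/15).
Reduce top mod 15: now compute (1/15).
Reached (1/15) = 1. Collecting the sign flips along the way, the symbol is -1.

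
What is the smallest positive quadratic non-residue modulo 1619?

2

(2/1619) = −1, so 2 is the smallest positive non-residue mod 1619.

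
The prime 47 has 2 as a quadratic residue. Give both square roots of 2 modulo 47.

Since 47 ≡ 3 (mod 4), a square root of 2 is 2^((47+1)/4) = 2^12 mod 47.
Repeated squaring: 2^2≡4, 2^4≡16, 2^8≡21 (mod 47).
2^12 = 2^(8+4) ≡ 7 (mod 47).
Check: 7² = 49 ≡ 2 (mod 47). The two roots are 7 and 40.

7, 40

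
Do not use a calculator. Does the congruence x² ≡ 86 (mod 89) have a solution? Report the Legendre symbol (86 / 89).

Euler's criterion: (86/89) ≡ 86^44 (mod 89).
86^2 ≡ 9 (mod 89)
86^4 ≡ 81 (mod 89)
86^8 ≡ 64 (mod 89)
86^16 ≡ 2 (mod 89)
86^32 ≡ 4 (mod 89)
86^44 = 86^(32+8+4) ≡ 88 (mod 89).
Result is 88 ≡ −1, so (86/89) = −1.

-1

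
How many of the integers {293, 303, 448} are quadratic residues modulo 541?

(293/541) = -1 → non-residue.
(303/541) = +1 → QR.
(448/541) = +1 → QR.
Total quadratic residues among the 3: 2.

2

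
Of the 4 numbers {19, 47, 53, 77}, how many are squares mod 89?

2

(19/89) = -1 → non-residue.
(47/89) = +1 → QR.
(53/89) = +1 → QR.
(77/89) = -1 → non-residue.
Total quadratic residues among the 4: 2.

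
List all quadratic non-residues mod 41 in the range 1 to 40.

Square k = 1,…,20 (k and 41−k give the same square):
1²=1, 2²=4, 3²=9, 4²=16, 5²=25, 6²=36, 7²≡8, 8²≡23, 9²≡40, 10²≡18, 11²≡39, 12²≡21, 13²≡5, 14²≡32, 15²≡20, 16²≡10, 17²≡2, 18²≡37, 19²≡33, 20²≡31 (mod 41).
The residues are {1, 2, 4, 5, 8, 9, 10, 16, 18, 20, 21, 23, 25, 31, 32, 33, 36, 37, 39, 40}; the non-residues are the remaining 20 nonzero classes.

3,6,7,11,12,13,14,15,17,19,22,24,26,27,28,29,30,34,35,38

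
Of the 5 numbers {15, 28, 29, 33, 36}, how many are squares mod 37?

3

(15/37) = -1 → non-residue.
(28/37) = +1 → QR.
(29/37) = -1 → non-residue.
(33/37) = +1 → QR.
(36/37) = +1 → QR.
Total quadratic residues among the 5: 3.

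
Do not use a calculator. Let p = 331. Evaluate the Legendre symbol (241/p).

1

Reciprocity: 241 ≡ 1 and 331 ≡ 3 (mod 4), so (241/331) = +(331/241).
Reduce top mod 241: now compute (90/241).
Pull out 2: since 241 ≡ 1 (mod 8), (2/241) = +1.
Reciprocity: 45 ≡ 1 and 241 ≡ 1 (mod 4), so (45/241) = +(241/45).
Reduce top mod 45: now compute (16/45).
Pull out 2^4: since 45 ≡ 5 (mod 8), (2/45) = -1, so (2/45)^4 = +1.
Reached (1/45) = 1. Collecting the sign flips along the way, the symbol is +1.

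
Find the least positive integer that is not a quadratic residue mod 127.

(2/127) = +1, so 2 is a residue.
(3/127) = −1, so 3 is the smallest positive non-residue mod 127.

3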